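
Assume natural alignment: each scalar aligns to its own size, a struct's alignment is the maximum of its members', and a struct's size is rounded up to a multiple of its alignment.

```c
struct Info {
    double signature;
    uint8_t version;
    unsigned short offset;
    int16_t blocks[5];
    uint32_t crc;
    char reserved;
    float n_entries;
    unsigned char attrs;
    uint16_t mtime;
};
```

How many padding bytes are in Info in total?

7

signature at 0 (size 8, align 8) → ends 8
version at 8 (size 1, align 1) → ends 9
pad 1 to align 2 for offset
offset at 10 (size 2, align 2) → ends 12
blocks at 12 (size 10, align 2) → ends 22
pad 2 to align 4 for crc
crc at 24 (size 4, align 4) → ends 28
reserved at 28 (size 1, align 1) → ends 29
pad 3 to align 4 for n_entries
n_entries at 32 (size 4, align 4) → ends 36
attrs at 36 (size 1, align 1) → ends 37
pad 1 to align 2 for mtime
mtime at 38 (size 2, align 2) → ends 40
total 40 bytes, alignment 8
data bytes 33, size 40 → padding 7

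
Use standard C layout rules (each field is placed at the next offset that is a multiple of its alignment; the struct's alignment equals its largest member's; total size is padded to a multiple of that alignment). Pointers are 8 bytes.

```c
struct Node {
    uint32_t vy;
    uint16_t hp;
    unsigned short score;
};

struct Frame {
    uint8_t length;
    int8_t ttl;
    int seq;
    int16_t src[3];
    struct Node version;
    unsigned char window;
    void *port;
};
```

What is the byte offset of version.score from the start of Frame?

22

Node: @0: vy [4B, align 4] → 4; @4: hp [2B, align 2] → 6; @6: score [2B, align 2] → 8; size 8, align 4
@0: length [1B, align 1] → 1
@1: ttl [1B, align 1] → 2
+2 pad (align 4)
@4: seq [4B, align 4] → 8
@8: src [6B, align 2] → 14
+2 pad (align 4)
@16: version [8B, align 4] → 24
within Node: score at 6
16 + 6 = 22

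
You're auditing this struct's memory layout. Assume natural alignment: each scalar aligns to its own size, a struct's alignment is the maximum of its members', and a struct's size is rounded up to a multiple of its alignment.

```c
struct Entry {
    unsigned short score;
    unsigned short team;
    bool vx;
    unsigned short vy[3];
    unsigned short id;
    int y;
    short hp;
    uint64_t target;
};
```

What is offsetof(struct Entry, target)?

@0: score [2B, align 2] → 2
@2: team [2B, align 2] → 4
@4: vx [1B, align 1] → 5
+1 pad (align 2)
@6: vy [6B, align 2] → 12
@12: id [2B, align 2] → 14
+2 pad (align 4)
@16: y [4B, align 4] → 20
@20: hp [2B, align 2] → 22
+2 pad (align 8)
@24: target [8B, align 8] → 32

24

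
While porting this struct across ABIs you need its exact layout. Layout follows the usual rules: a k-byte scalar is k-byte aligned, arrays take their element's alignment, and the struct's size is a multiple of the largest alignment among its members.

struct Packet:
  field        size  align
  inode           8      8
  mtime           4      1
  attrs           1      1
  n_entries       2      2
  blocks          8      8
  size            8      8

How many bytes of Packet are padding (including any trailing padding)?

0..8  inode  (8B, 8-aligned)
8..12  mtime  (4B, 1-aligned)
12..13  attrs  (1B, 1-aligned)
13..14  -- padding (1B)
14..16  n_entries  (2B, 2-aligned)
16..24  blocks  (8B, 8-aligned)
24..32  size  (8B, 8-aligned)
sizeof = 32, alignof = 8
data bytes 31, size 32 → padding 1

1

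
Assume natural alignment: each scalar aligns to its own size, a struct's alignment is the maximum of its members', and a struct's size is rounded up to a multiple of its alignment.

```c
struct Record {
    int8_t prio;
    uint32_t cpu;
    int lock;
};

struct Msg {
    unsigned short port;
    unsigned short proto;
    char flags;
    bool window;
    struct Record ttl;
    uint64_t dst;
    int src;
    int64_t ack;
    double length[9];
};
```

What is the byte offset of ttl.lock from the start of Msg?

16

Record: @0: prio [1B, align 1] → 1; +3 pad (align 4); @4: cpu [4B, align 4] → 8; @8: lock [4B, align 4] → 12; size 12, align 4
@0: port [2B, align 2] → 2
@2: proto [2B, align 2] → 4
@4: flags [1B, align 1] → 5
@5: window [1B, align 1] → 6
+2 pad (align 4)
@8: ttl [12B, align 4] → 20
within Record: lock at 8
8 + 8 = 16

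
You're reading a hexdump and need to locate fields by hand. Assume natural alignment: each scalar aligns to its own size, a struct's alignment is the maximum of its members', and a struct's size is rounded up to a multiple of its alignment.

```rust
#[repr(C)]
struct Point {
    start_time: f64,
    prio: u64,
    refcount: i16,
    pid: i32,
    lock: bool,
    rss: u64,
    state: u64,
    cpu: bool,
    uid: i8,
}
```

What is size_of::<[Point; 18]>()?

start_time at 0 (size 8, align 8) → ends 8
prio at 8 (size 8, align 8) → ends 16
refcount at 16 (size 2, align 2) → ends 18
pad 2 to align 4 for pid
pid at 20 (size 4, align 4) → ends 24
lock at 24 (size 1, align 1) → ends 25
pad 7 to align 8 for rss
rss at 32 (size 8, align 8) → ends 40
state at 40 (size 8, align 8) → ends 48
cpu at 48 (size 1, align 1) → ends 49
uid at 49 (size 1, align 1) → ends 50
tail pad 6 to reach multiple of 8
total 56 bytes, alignment 8
array of 18: 18 × 56 = 1008

1008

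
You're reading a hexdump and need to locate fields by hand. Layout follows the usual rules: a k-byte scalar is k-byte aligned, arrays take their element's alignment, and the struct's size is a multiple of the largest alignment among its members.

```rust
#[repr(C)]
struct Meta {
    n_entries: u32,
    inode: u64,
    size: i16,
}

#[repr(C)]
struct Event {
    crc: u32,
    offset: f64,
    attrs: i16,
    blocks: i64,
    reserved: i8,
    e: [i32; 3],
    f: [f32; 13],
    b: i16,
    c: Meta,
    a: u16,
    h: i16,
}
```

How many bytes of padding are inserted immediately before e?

Meta: 0..4  n_entries  (4B, 4-aligned); 4..8  -- padding (4B); 8..16  inode  (8B, 8-aligned); 16..18  size  (2B, 2-aligned); 18..24  -- tail padding (6B); sizeof = 24, alignof = 8
0..4  crc  (4B, 4-aligned)
4..8  -- padding (4B)
8..16  offset  (8B, 8-aligned)
16..18  attrs  (2B, 2-aligned)
18..24  -- padding (6B)
24..32  blocks  (8B, 8-aligned)
32..33  reserved  (1B, 1-aligned)
33..36  -- padding (3B)
36..48  e  (12B, 4-aligned)

3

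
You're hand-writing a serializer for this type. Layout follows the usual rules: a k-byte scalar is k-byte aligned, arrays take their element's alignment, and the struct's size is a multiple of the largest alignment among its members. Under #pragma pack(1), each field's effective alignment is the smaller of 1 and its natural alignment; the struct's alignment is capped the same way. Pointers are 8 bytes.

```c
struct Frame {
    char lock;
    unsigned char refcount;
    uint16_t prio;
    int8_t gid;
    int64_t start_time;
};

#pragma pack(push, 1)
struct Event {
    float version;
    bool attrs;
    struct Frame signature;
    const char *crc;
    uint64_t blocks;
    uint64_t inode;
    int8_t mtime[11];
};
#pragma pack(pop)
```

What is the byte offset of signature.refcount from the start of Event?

6

Frame: lock at 0 (size 1, align 1) → ends 1; refcount at 1 (size 1, align 1) → ends 2; prio at 2 (size 2, align 2) → ends 4; gid at 4 (size 1, align 1) → ends 5; pad 3 to align 8 for start_time; start_time at 8 (size 8, align 8) → ends 16; total 16 bytes, alignment 8
version at 0 (size 4, align 1) → ends 4
attrs at 4 (size 1, align 1) → ends 5
signature at 5 (size 16, align 1) → ends 21
within Frame: refcount at 1
5 + 1 = 6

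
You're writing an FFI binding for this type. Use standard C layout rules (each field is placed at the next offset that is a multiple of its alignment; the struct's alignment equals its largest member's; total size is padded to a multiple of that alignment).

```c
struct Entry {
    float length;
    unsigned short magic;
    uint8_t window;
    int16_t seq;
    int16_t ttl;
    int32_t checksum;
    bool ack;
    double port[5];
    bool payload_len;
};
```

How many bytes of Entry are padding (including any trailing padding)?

0..4  length  (4B, 4-aligned)
4..6  magic  (2B, 2-aligned)
6..7  window  (1B, 1-aligned)
7..8  -- padding (1B)
8..10  seq  (2B, 2-aligned)
10..12  ttl  (2B, 2-aligned)
12..16  checksum  (4B, 4-aligned)
16..17  ack  (1B, 1-aligned)
17..24  -- padding (7B)
24..64  port  (40B, 8-aligned)
64..65  payload_len  (1B, 1-aligned)
65..72  -- tail padding (7B)
sizeof = 72, alignof = 8
data bytes 57, size 72 → padding 15

15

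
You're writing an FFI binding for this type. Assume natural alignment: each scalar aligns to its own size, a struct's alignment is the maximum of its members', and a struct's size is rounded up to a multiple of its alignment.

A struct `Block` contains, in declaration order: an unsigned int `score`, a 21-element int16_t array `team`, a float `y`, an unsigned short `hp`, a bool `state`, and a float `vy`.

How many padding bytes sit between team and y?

score at 0 (size 4, align 4) → ends 4
team at 4 (size 42, align 2) → ends 46
pad 2 to align 4 for y
y at 48 (size 4, align 4) → ends 52

2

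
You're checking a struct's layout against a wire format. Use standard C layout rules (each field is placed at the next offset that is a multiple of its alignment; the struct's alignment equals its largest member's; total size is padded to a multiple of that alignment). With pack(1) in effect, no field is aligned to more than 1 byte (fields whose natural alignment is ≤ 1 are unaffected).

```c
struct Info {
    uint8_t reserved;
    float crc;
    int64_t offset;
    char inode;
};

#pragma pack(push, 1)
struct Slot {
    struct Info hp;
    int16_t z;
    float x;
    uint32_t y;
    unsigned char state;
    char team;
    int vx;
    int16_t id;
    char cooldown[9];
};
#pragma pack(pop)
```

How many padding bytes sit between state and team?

Info: reserved at 0 (size 1, align 1) → ends 1; pad 3 to align 4 for crc; crc at 4 (size 4, align 4) → ends 8; offset at 8 (size 8, align 8) → ends 16; inode at 16 (size 1, align 1) → ends 17; tail pad 7 to reach multiple of 8; total 24 bytes, alignment 8
hp at 0 (size 24, align 1) → ends 24
z at 24 (size 2, align 1) → ends 26
x at 26 (size 4, align 1) → ends 30
y at 30 (size 4, align 1) → ends 34
state at 34 (size 1, align 1) → ends 35
team at 35 (size 1, align 1) → ends 36

0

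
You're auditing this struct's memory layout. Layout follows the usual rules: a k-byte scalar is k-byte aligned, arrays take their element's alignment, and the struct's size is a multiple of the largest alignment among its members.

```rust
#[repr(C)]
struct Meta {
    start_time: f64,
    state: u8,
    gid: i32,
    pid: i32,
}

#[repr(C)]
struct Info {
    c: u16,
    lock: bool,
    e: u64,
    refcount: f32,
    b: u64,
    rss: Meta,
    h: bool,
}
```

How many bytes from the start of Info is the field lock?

Meta: @0: start_time [8B, align 8] → 8; @8: state [1B, align 1] → 9; +3 pad (align 4); @12: gid [4B, align 4] → 16; @16: pid [4B, align 4] → 20; +4 tail pad (align 8); size 24, align 8
@0: c [2B, align 2] → 2
@2: lock [1B, align 1] → 3

2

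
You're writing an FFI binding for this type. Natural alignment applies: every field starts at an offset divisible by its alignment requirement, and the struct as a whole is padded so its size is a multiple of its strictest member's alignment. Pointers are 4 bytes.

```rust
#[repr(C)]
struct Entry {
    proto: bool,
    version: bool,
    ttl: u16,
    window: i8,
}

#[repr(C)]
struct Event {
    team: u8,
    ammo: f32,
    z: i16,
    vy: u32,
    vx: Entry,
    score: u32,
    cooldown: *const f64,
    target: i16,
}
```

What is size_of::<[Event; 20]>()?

720

Entry: 0..1  proto  (1B, 1-aligned); 1..2  version  (1B, 1-aligned); 2..4  ttl  (2B, 2-aligned); 4..5  window  (1B, 1-aligned); 5..6  -- tail padding (1B); sizeof = 6, alignof = 2
0..1  team  (1B, 1-aligned)
1..4  -- padding (3B)
4..8  ammo  (4B, 4-aligned)
8..10  z  (2B, 2-aligned)
10..12  -- padding (2B)
12..16  vy  (4B, 4-aligned)
16..22  vx  (6B, 2-aligned)
22..24  -- padding (2B)
24..28  score  (4B, 4-aligned)
28..32  cooldown  (4B, 4-aligned)
32..34  target  (2B, 2-aligned)
34..36  -- tail padding (2B)
sizeof = 36, alignof = 4
array of 20: 20 × 36 = 720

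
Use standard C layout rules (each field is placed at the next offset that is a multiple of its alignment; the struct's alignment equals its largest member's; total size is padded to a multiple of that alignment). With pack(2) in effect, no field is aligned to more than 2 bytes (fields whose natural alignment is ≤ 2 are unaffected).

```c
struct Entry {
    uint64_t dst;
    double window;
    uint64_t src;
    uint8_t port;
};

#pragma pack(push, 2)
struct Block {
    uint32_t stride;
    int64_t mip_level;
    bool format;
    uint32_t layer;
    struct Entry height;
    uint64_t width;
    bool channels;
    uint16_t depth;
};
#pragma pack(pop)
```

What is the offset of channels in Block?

Entry: 0..8  dst  (8B, 8-aligned); 8..16  window  (8B, 8-aligned); 16..24  src  (8B, 8-aligned); 24..25  port  (1B, 1-aligned); 25..32  -- tail padding (7B); sizeof = 32, alignof = 8
0..4  stride  (4B, 2-aligned)
4..12  mip_level  (8B, 2-aligned)
12..13  format  (1B, 1-aligned)
13..14  -- padding (1B)
14..18  layer  (4B, 2-aligned)
18..50  height  (32B, 2-aligned)
50..58  width  (8B, 2-aligned)
58..59  channels  (1B, 1-aligned)

58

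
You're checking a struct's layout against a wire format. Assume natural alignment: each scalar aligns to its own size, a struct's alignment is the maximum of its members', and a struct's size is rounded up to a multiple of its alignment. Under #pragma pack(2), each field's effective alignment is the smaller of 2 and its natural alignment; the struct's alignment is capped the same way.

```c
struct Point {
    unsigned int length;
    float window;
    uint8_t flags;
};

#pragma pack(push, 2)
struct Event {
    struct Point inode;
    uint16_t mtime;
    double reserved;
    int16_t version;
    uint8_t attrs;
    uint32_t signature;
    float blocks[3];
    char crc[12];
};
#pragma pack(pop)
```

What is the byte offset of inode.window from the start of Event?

4

Point: length at 0 (size 4, align 4) → ends 4; window at 4 (size 4, align 4) → ends 8; flags at 8 (size 1, align 1) → ends 9; tail pad 3 to reach multiple of 4; total 12 bytes, alignment 4
inode at 0 (size 12, align 2) → ends 12
within Point: window at 4
0 + 4 = 4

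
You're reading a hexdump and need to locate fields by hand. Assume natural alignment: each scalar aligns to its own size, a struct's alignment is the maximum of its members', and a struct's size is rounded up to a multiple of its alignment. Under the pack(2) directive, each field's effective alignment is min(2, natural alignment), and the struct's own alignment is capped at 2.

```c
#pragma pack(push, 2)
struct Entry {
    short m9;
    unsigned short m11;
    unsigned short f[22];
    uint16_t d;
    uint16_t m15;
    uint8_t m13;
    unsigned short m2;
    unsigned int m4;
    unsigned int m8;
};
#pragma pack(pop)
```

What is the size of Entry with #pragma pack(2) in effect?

64

m9 at 0 (size 2, align 2) → ends 2
m11 at 2 (size 2, align 2) → ends 4
f at 4 (size 44, align 2) → ends 48
d at 48 (size 2, align 2) → ends 50
m15 at 50 (size 2, align 2) → ends 52
m13 at 52 (size 1, align 1) → ends 53
pad 1 to align 2 for m2
m2 at 54 (size 2, align 2) → ends 56
m4 at 56 (size 4, align 2) → ends 60
m8 at 60 (size 4, align 2) → ends 64
total 64 bytes, alignment 2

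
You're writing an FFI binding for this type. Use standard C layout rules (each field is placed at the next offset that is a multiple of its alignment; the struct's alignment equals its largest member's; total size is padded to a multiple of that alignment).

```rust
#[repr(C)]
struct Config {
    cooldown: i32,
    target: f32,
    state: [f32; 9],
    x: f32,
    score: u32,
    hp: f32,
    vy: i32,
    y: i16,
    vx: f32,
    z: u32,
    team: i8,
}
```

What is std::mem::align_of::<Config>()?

4

member alignments: cooldown=4, target=4, state=4, x=4, score=4, hp=4, vy=4, y=2, vx=4, z=4, team=1
max = 4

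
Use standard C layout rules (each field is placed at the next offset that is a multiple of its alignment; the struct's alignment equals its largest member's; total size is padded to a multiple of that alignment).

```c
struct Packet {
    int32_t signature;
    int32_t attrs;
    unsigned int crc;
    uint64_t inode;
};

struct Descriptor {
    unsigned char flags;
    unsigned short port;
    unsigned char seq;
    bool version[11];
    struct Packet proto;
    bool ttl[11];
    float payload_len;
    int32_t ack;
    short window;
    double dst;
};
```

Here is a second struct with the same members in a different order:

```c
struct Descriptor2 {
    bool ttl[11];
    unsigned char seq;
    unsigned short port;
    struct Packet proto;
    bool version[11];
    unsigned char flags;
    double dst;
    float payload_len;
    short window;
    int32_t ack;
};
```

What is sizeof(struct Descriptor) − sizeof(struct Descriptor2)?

-8

Packet: 0..4  signature  (4B, 4-aligned); 4..8  attrs  (4B, 4-aligned); 8..12  crc  (4B, 4-aligned); 12..16  -- padding (4B); 16..24  inode  (8B, 8-aligned); sizeof = 24, alignof = 8
0..1  flags  (1B, 1-aligned)
1..2  -- padding (1B)
2..4  port  (2B, 2-aligned)
4..5  seq  (1B, 1-aligned)
5..16  version  (11B, 1-aligned)
16..40  proto  (24B, 8-aligned)
40..51  ttl  (11B, 1-aligned)
51..52  -- padding (1B)
52..56  payload_len  (4B, 4-aligned)
56..60  ack  (4B, 4-aligned)
60..62  window  (2B, 2-aligned)
62..64  -- padding (2B)
64..72  dst  (8B, 8-aligned)
sizeof = 72, alignof = 8
— Descriptor2 —
0..11  ttl  (11B, 1-aligned)
11..12  seq  (1B, 1-aligned)
12..14  port  (2B, 2-aligned)
14..16  -- padding (2B)
16..40  proto  (24B, 8-aligned)
40..51  version  (11B, 1-aligned)
51..52  flags  (1B, 1-aligned)
52..56  -- padding (4B)
56..64  dst  (8B, 8-aligned)
64..68  payload_len  (4B, 4-aligned)
68..70  window  (2B, 2-aligned)
70..72  -- padding (2B)
72..76  ack  (4B, 4-aligned)
76..80  -- tail padding (4B)
sizeof = 80, alignof = 8
72 − 80 = -8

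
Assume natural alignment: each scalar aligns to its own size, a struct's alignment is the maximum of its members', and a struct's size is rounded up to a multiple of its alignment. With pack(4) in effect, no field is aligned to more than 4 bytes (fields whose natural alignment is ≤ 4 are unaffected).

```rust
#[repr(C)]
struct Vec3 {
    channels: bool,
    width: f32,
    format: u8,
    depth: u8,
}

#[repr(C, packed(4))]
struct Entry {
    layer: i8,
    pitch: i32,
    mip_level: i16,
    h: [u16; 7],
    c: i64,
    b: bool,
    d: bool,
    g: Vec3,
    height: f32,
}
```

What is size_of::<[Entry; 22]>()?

1144

Vec3: @0: channels [1B, align 1] → 1; +3 pad (align 4); @4: width [4B, align 4] → 8; @8: format [1B, align 1] → 9; @9: depth [1B, align 1] → 10; +2 tail pad (align 4); size 12, align 4
@0: layer [1B, align 1] → 1
+3 pad (align 4)
@4: pitch [4B, align 4] → 8
@8: mip_level [2B, align 2] → 10
@10: h [14B, align 2] → 24
@24: c [8B, align 4] → 32
@32: b [1B, align 1] → 33
@33: d [1B, align 1] → 34
+2 pad (align 4)
@36: g [12B, align 4] → 48
@48: height [4B, align 4] → 52
size 52, align 4
array of 22: 22 × 52 = 1144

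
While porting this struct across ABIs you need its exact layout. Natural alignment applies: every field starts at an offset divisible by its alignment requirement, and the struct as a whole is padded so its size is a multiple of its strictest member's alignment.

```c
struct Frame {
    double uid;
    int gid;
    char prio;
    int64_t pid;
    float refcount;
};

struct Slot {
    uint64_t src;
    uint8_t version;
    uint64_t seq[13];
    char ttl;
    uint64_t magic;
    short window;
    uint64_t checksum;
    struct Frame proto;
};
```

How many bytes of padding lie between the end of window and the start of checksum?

6

Frame: 0..8  uid  (8B, 8-aligned); 8..12  gid  (4B, 4-aligned); 12..13  prio  (1B, 1-aligned); 13..16  -- padding (3B); 16..24  pid  (8B, 8-aligned); 24..28  refcount  (4B, 4-aligned); 28..32  -- tail padding (4B); sizeof = 32, alignof = 8
0..8  src  (8B, 8-aligned)
8..9  version  (1B, 1-aligned)
9..16  -- padding (7B)
16..120  seq  (104B, 8-aligned)
120..121  ttl  (1B, 1-aligned)
121..128  -- padding (7B)
128..136  magic  (8B, 8-aligned)
136..138  window  (2B, 2-aligned)
138..144  -- padding (6B)
144..152  checksum  (8B, 8-aligned)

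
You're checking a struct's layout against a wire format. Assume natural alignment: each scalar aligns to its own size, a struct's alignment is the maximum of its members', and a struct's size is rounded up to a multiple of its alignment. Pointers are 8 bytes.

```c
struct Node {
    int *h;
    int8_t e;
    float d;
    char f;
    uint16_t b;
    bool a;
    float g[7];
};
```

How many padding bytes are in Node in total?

h at 0 (size 8, align 8) → ends 8
e at 8 (size 1, align 1) → ends 9
pad 3 to align 4 for d
d at 12 (size 4, align 4) → ends 16
f at 16 (size 1, align 1) → ends 17
pad 1 to align 2 for b
b at 18 (size 2, align 2) → ends 20
a at 20 (size 1, align 1) → ends 21
pad 3 to align 4 for g
g at 24 (size 28, align 4) → ends 52
tail pad 4 to reach multiple of 8
total 56 bytes, alignment 8
data bytes 45, size 56 → padding 11

11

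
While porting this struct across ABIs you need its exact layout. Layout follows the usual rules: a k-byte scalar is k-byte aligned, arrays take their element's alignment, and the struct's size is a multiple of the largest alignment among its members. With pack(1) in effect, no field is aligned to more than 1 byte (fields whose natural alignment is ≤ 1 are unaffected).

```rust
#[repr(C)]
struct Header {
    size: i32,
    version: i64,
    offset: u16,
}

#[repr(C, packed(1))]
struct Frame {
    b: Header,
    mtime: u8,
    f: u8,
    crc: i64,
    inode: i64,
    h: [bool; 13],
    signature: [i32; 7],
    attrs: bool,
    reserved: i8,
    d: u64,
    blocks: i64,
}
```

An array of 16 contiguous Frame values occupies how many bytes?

Header: size at 0 (size 4, align 4) → ends 4; pad 4 to align 8 for version; version at 8 (size 8, align 8) → ends 16; offset at 16 (size 2, align 2) → ends 18; tail pad 6 to reach multiple of 8; total 24 bytes, alignment 8
b at 0 (size 24, align 1) → ends 24
mtime at 24 (size 1, align 1) → ends 25
f at 25 (size 1, align 1) → ends 26
crc at 26 (size 8, align 1) → ends 34
inode at 34 (size 8, align 1) → ends 42
h at 42 (size 13, align 1) → ends 55
signature at 55 (size 28, align 1) → ends 83
attrs at 83 (size 1, align 1) → ends 84
reserved at 84 (size 1, align 1) → ends 85
d at 85 (size 8, align 1) → ends 93
blocks at 93 (size 8, align 1) → ends 101
total 101 bytes, alignment 1
array of 16: 16 × 101 = 1616

1616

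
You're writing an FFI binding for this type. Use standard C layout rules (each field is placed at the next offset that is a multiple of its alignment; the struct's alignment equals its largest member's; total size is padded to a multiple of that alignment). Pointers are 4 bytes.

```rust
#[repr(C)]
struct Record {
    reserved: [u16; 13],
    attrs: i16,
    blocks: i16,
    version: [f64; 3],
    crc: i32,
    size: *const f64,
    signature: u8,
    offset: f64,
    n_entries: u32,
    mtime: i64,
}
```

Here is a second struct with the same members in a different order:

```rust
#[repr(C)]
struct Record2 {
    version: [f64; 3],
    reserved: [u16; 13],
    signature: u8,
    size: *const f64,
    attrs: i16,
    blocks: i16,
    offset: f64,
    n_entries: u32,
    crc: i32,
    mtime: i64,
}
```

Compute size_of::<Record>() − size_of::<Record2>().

8

@0: reserved [26B, align 2] → 26
@26: attrs [2B, align 2] → 28
@28: blocks [2B, align 2] → 30
+2 pad (align 8)
@32: version [24B, align 8] → 56
@56: crc [4B, align 4] → 60
@60: size [4B, align 4] → 64
@64: signature [1B, align 1] → 65
+7 pad (align 8)
@72: offset [8B, align 8] → 80
@80: n_entries [4B, align 4] → 84
+4 pad (align 8)
@88: mtime [8B, align 8] → 96
size 96, align 8
— Record2 —
@0: version [24B, align 8] → 24
@24: reserved [26B, align 2] → 50
@50: signature [1B, align 1] → 51
+1 pad (align 4)
@52: size [4B, align 4] → 56
@56: attrs [2B, align 2] → 58
@58: blocks [2B, align 2] → 60
+4 pad (align 8)
@64: offset [8B, align 8] → 72
@72: n_entries [4B, align 4] → 76
@76: crc [4B, align 4] → 80
@80: mtime [8B, align 8] → 88
size 88, align 8
96 − 88 = 8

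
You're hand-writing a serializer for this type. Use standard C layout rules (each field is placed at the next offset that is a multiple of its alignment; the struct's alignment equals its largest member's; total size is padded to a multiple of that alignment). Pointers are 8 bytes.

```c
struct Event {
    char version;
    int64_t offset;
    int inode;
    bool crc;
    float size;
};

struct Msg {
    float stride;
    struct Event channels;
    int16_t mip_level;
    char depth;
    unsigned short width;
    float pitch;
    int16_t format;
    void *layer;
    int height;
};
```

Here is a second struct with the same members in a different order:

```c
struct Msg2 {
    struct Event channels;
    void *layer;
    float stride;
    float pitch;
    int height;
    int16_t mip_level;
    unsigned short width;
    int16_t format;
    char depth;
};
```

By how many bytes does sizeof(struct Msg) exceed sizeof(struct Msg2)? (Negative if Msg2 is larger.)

8

Event: @0: version [1B, align 1] → 1; +7 pad (align 8); @8: offset [8B, align 8] → 16; @16: inode [4B, align 4] → 20; @20: crc [1B, align 1] → 21; +3 pad (align 4); @24: size [4B, align 4] → 28; +4 tail pad (align 8); size 32, align 8
@0: stride [4B, align 4] → 4
+4 pad (align 8)
@8: channels [32B, align 8] → 40
@40: mip_level [2B, align 2] → 42
@42: depth [1B, align 1] → 43
+1 pad (align 2)
@44: width [2B, align 2] → 46
+2 pad (align 4)
@48: pitch [4B, align 4] → 52
@52: format [2B, align 2] → 54
+2 pad (align 8)
@56: layer [8B, align 8] → 64
@64: height [4B, align 4] → 68
+4 tail pad (align 8)
size 72, align 8
— Msg2 —
@0: channels [32B, align 8] → 32
@32: layer [8B, align 8] → 40
@40: stride [4B, align 4] → 44
@44: pitch [4B, align 4] → 48
@48: height [4B, align 4] → 52
@52: mip_level [2B, align 2] → 54
@54: width [2B, align 2] → 56
@56: format [2B, align 2] → 58
@58: depth [1B, align 1] → 59
+5 tail pad (align 8)
size 64, align 8
72 − 64 = 8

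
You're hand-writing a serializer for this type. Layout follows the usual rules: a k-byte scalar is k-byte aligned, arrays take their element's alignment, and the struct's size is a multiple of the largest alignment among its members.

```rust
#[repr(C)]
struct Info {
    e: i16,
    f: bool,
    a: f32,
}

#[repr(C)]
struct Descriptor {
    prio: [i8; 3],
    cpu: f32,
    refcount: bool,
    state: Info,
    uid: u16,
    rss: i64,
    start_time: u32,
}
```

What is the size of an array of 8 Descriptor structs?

320

Info: 0..2  e  (2B, 2-aligned); 2..3  f  (1B, 1-aligned); 3..4  -- padding (1B); 4..8  a  (4B, 4-aligned); sizeof = 8, alignof = 4
0..3  prio  (3B, 1-aligned)
3..4  -- padding (1B)
4..8  cpu  (4B, 4-aligned)
8..9  refcount  (1B, 1-aligned)
9..12  -- padding (3B)
12..20  state  (8B, 4-aligned)
20..22  uid  (2B, 2-aligned)
22..24  -- padding (2B)
24..32  rss  (8B, 8-aligned)
32..36  start_time  (4B, 4-aligned)
36..40  -- tail padding (4B)
sizeof = 40, alignof = 8
array of 8: 8 × 40 = 320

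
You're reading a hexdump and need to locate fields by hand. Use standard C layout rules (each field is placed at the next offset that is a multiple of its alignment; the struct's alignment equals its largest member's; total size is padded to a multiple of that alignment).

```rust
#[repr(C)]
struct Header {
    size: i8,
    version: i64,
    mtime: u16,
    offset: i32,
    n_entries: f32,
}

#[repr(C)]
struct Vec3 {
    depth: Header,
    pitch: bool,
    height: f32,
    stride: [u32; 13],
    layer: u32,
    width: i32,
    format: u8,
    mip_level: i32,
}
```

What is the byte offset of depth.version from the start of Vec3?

Header: 0..1  size  (1B, 1-aligned); 1..8  -- padding (7B); 8..16  version  (8B, 8-aligned); 16..18  mtime  (2B, 2-aligned); 18..20  -- padding (2B); 20..24  offset  (4B, 4-aligned); 24..28  n_entries  (4B, 4-aligned); 28..32  -- tail padding (4B); sizeof = 32, alignof = 8
0..32  depth  (32B, 8-aligned)
within Header: version at 8
0 + 8 = 8

8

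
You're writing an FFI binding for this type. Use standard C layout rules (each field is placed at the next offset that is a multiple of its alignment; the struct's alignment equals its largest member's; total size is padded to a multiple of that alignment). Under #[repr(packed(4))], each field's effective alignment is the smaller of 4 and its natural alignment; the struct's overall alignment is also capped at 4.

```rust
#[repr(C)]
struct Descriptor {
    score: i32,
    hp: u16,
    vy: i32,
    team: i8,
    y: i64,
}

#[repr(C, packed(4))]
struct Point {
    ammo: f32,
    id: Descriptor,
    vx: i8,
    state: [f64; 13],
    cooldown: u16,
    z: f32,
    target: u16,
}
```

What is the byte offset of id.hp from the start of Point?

Descriptor: @0: score [4B, align 4] → 4; @4: hp [2B, align 2] → 6; +2 pad (align 4); @8: vy [4B, align 4] → 12; @12: team [1B, align 1] → 13; +3 pad (align 8); @16: y [8B, align 8] → 24; size 24, align 8
@0: ammo [4B, align 4] → 4
@4: id [24B, align 4] → 28
within Descriptor: hp at 4
4 + 4 = 8

8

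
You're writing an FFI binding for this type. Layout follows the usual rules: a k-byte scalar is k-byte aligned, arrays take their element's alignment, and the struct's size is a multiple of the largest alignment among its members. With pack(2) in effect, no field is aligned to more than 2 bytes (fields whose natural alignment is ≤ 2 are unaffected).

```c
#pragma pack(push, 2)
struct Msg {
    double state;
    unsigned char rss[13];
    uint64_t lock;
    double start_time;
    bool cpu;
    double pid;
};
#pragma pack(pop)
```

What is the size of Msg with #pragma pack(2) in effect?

@0: state [8B, align 2] → 8
@8: rss [13B, align 1] → 21
+1 pad (align 2)
@22: lock [8B, align 2] → 30
@30: start_time [8B, align 2] → 38
@38: cpu [1B, align 1] → 39
+1 pad (align 2)
@40: pid [8B, align 2] → 48
size 48, align 2

48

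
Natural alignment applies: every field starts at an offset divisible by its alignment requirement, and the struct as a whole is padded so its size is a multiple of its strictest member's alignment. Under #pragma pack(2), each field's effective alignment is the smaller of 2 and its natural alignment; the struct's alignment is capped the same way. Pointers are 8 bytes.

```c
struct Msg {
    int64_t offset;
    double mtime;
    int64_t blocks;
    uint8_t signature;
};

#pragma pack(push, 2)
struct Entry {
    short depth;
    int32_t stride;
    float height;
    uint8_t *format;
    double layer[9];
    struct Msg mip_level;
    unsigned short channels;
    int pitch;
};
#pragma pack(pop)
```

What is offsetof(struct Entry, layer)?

18

Msg: @0: offset [8B, align 8] → 8; @8: mtime [8B, align 8] → 16; @16: blocks [8B, align 8] → 24; @24: signature [1B, align 1] → 25; +7 tail pad (align 8); size 32, align 8
@0: depth [2B, align 2] → 2
@2: stride [4B, align 2] → 6
@6: height [4B, align 2] → 10
@10: format [8B, align 2] → 18
@18: layer [72B, align 2] → 90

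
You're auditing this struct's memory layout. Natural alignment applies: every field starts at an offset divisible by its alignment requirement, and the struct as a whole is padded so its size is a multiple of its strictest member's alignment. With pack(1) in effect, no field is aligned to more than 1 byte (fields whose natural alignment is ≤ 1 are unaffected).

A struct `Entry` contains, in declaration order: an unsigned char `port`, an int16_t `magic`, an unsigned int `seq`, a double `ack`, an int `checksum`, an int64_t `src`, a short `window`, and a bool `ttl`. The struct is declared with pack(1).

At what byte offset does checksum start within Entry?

@0: port [1B, align 1] → 1
@1: magic [2B, align 1] → 3
@3: seq [4B, align 1] → 7
@7: ack [8B, align 1] → 15
@15: checksum [4B, align 1] → 19

15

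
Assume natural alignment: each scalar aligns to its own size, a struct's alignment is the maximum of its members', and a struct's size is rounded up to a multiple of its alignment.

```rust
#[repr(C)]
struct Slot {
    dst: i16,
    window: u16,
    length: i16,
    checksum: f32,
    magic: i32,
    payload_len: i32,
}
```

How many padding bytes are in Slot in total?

0..2  dst  (2B, 2-aligned)
2..4  window  (2B, 2-aligned)
4..6  length  (2B, 2-aligned)
6..8  -- padding (2B)
8..12  checksum  (4B, 4-aligned)
12..16  magic  (4B, 4-aligned)
16..20  payload_len  (4B, 4-aligned)
sizeof = 20, alignof = 4
data bytes 18, size 20 → padding 2

2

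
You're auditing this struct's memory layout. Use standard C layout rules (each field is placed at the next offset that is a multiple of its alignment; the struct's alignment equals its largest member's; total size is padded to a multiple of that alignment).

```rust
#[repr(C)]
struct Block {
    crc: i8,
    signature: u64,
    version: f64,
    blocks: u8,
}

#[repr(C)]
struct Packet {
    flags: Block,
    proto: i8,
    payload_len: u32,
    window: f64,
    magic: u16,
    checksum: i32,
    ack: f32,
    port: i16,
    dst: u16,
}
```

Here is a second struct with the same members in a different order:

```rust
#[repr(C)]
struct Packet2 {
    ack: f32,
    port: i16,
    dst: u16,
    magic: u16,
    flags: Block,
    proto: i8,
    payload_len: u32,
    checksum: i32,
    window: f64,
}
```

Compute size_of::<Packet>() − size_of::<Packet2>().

Block: crc at 0 (size 1, align 1) → ends 1; pad 7 to align 8 for signature; signature at 8 (size 8, align 8) → ends 16; version at 16 (size 8, align 8) → ends 24; blocks at 24 (size 1, align 1) → ends 25; tail pad 7 to reach multiple of 8; total 32 bytes, alignment 8
flags at 0 (size 32, align 8) → ends 32
proto at 32 (size 1, align 1) → ends 33
pad 3 to align 4 for payload_len
payload_len at 36 (size 4, align 4) → ends 40
window at 40 (size 8, align 8) → ends 48
magic at 48 (size 2, align 2) → ends 50
pad 2 to align 4 for checksum
checksum at 52 (size 4, align 4) → ends 56
ack at 56 (size 4, align 4) → ends 60
port at 60 (size 2, align 2) → ends 62
dst at 62 (size 2, align 2) → ends 64
total 64 bytes, alignment 8
— Packet2 —
ack at 0 (size 4, align 4) → ends 4
port at 4 (size 2, align 2) → ends 6
dst at 6 (size 2, align 2) → ends 8
magic at 8 (size 2, align 2) → ends 10
pad 6 to align 8 for flags
flags at 16 (size 32, align 8) → ends 48
proto at 48 (size 1, align 1) → ends 49
pad 3 to align 4 for payload_len
payload_len at 52 (size 4, align 4) → ends 56
checksum at 56 (size 4, align 4) → ends 60
pad 4 to align 8 for window
window at 64 (size 8, align 8) → ends 72
total 72 bytes, alignment 8
64 − 72 = -8

-8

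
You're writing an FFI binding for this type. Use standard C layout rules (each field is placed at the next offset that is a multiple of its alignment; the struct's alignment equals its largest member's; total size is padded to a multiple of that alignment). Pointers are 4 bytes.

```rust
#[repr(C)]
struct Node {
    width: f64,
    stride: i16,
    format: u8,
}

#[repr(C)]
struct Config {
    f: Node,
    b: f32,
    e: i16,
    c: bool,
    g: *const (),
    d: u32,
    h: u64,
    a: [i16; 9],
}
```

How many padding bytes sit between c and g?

1

Node: width at 0 (size 8, align 8) → ends 8; stride at 8 (size 2, align 2) → ends 10; format at 10 (size 1, align 1) → ends 11; tail pad 5 to reach multiple of 8; total 16 bytes, alignment 8
f at 0 (size 16, align 8) → ends 16
b at 16 (size 4, align 4) → ends 20
e at 20 (size 2, align 2) → ends 22
c at 22 (size 1, align 1) → ends 23
pad 1 to align 4 for g
g at 24 (size 4, align 4) → ends 28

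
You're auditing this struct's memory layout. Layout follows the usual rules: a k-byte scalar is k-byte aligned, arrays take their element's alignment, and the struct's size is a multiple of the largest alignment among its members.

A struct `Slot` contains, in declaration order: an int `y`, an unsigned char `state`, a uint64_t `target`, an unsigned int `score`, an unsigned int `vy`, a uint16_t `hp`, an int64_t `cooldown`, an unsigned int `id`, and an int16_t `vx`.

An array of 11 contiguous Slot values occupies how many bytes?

528

y at 0 (size 4, align 4) → ends 4
state at 4 (size 1, align 1) → ends 5
pad 3 to align 8 for target
target at 8 (size 8, align 8) → ends 16
score at 16 (size 4, align 4) → ends 20
vy at 20 (size 4, align 4) → ends 24
hp at 24 (size 2, align 2) → ends 26
pad 6 to align 8 for cooldown
cooldown at 32 (size 8, align 8) → ends 40
id at 40 (size 4, align 4) → ends 44
vx at 44 (size 2, align 2) → ends 46
tail pad 2 to reach multiple of 8
total 48 bytes, alignment 8
array of 11: 11 × 48 = 528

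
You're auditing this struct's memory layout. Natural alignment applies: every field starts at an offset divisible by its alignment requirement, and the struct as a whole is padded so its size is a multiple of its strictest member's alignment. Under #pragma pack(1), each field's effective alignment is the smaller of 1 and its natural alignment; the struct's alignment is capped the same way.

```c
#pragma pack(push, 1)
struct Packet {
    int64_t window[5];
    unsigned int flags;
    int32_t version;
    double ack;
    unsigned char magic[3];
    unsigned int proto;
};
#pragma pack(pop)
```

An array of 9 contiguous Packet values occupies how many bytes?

@0: window [40B, align 1] → 40
@40: flags [4B, align 1] → 44
@44: version [4B, align 1] → 48
@48: ack [8B, align 1] → 56
@56: magic [3B, align 1] → 59
@59: proto [4B, align 1] → 63
size 63, align 1
array of 9: 9 × 63 = 567

567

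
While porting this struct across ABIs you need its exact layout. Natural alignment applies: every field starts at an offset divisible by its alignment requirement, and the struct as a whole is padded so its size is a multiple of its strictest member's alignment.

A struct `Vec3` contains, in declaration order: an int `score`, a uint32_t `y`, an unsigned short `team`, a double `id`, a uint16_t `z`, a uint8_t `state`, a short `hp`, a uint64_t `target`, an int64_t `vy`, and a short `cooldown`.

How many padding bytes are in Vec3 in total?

15

score at 0 (size 4, align 4) → ends 4
y at 4 (size 4, align 4) → ends 8
team at 8 (size 2, align 2) → ends 10
pad 6 to align 8 for id
id at 16 (size 8, align 8) → ends 24
z at 24 (size 2, align 2) → ends 26
state at 26 (size 1, align 1) → ends 27
pad 1 to align 2 for hp
hp at 28 (size 2, align 2) → ends 30
pad 2 to align 8 for target
target at 32 (size 8, align 8) → ends 40
vy at 40 (size 8, align 8) → ends 48
cooldown at 48 (size 2, align 2) → ends 50
tail pad 6 to reach multiple of 8
total 56 bytes, alignment 8
data bytes 41, size 56 → padding 15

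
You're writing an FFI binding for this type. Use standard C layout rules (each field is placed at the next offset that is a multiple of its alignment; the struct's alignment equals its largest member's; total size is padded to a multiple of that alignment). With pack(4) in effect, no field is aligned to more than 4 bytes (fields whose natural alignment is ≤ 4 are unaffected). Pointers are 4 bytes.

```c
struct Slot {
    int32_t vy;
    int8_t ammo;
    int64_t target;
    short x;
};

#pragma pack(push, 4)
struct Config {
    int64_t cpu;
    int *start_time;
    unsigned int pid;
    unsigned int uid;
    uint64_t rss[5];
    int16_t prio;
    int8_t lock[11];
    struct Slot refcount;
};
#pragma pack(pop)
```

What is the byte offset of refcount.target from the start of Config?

84

Slot: @0: vy [4B, align 4] → 4; @4: ammo [1B, align 1] → 5; +3 pad (align 8); @8: target [8B, align 8] → 16; @16: x [2B, align 2] → 18; +6 tail pad (align 8); size 24, align 8
@0: cpu [8B, align 4] → 8
@8: start_time [4B, align 4] → 12
@12: pid [4B, align 4] → 16
@16: uid [4B, align 4] → 20
@20: rss [40B, align 4] → 60
@60: prio [2B, align 2] → 62
@62: lock [11B, align 1] → 73
+3 pad (align 4)
@76: refcount [24B, align 4] → 100
within Slot: target at 8
76 + 8 = 84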